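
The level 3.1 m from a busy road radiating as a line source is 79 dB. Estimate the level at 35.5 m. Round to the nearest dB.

Cylindrical spreading from a line source gives a 10·log₁₀(r₂/r₁) drop.
L₂ = 79 − 10·log₁₀(35.5/3.1) = 79 − 10.589 = 68.41 dB.

68 dB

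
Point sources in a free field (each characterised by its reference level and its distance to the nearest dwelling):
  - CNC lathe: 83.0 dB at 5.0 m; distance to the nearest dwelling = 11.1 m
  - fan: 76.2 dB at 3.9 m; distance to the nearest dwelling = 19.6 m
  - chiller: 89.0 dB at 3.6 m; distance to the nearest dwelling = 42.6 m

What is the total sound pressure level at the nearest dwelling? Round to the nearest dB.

77 dB

Apply inverse-square spreading to bring every level to the receiver, then sum 10^(L/10).
CNC lathe: 83.0 − 20·log₁₀(11.1/5.0) = 83.0 − 6.93 = 76.07 dB.
fan: 76.2 − 20·log₁₀(19.6/3.9) = 76.2 − 14.02 = 62.18 dB.
chiller: 89.0 − 20·log₁₀(42.6/3.6) = 89.0 − 21.46 = 67.54 dB.
Σ 10^(L/10) = 4.781e+07 → L_total = 10·log₁₀(4.781e+07) = 76.80 dB.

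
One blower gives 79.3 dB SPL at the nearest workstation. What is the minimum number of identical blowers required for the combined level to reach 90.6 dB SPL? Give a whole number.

Need L₁ + 10·log₁₀ N ≥ 90.6, i.e. log₁₀ N ≥ 1.13.
N ≥ 10^(11.3/10) = 13.490, so N = 14.

14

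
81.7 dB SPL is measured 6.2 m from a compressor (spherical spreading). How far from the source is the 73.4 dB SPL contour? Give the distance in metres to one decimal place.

16.1 m

Point-source spreading drops the level by 20·log₁₀(r₂/r₁); inverting, r₂/r₁ = 10^(ΔL/20).
r₂ = 6.2·10^((81.7−73.4)/20) = 6.2·10^(8.3/20) = 16.12 m.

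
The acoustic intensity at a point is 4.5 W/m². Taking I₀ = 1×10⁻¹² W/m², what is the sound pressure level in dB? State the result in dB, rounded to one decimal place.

I/I₀ = 4.5/10⁻¹² = 4.5×10^12, and L = 10·log₁₀(I/I₀).
L = 10·(0.6532 + 12) = 126.53 dB.

126.5 dB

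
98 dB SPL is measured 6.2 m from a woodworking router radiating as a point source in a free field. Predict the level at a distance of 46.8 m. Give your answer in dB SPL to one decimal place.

Spherical spreading from a point source gives a 20·log₁₀(r₂/r₁) drop.
L₂ = 98 − 20·log₁₀(46.8/6.2) = 98 − 17.557 = 80.44 dB SPL.

80.4 dB SPL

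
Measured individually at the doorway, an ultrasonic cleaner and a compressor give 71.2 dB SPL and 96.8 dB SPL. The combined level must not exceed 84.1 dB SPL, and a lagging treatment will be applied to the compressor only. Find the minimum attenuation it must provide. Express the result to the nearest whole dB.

Everything except the compressor sums to 10^(71.2/10) = 1.318e+07 in linear terms, 71.20 dB SPL.
The limit corresponds to 10^(84.1/10) = 2.570e+08; subtracting the fixed part leaves 2.439e+08 for the compressor, i.e. 83.87 dB SPL.
Required insertion loss = 96.8 − 83.87 = 12.93 dB.

13 dB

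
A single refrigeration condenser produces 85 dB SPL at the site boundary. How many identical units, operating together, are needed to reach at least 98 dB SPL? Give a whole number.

20

The shortfall is 98 − 85 = 13.0 dB, and N units add 10·log₁₀ N, so need 10·log₁₀ N ≥ 13.0.
N ≥ 10^(13.0/10) = 19.953, so N = 20.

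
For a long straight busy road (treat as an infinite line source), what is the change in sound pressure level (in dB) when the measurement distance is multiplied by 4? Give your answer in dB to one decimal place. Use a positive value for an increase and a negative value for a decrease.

-6.0 dB

A line source loses 3 dB per doubling of distance; generally ΔL = −10·log₁₀(r₂/r₁).
ΔL = −10·log₁₀(4) = -6.02 dB.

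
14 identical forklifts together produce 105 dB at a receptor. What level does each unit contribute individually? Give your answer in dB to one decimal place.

93.5 dB

For N identical incoherent sources L_total = L₁ + 10·log₁₀ N, so L₁ = 105 − 10·log₁₀(14) = 105 − 11.461.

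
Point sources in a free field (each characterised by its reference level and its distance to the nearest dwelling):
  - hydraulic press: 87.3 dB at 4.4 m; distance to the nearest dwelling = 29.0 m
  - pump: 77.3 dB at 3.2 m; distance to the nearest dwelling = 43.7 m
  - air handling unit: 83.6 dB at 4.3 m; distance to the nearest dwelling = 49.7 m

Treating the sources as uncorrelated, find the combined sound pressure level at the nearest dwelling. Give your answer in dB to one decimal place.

Apply inverse-square spreading to bring every level to the receiver, then sum 10^(L/10).
hydraulic press: 87.3 − 20·log₁₀(29.0/4.4) = 87.3 − 16.38 = 70.92 dB.
pump: 77.3 − 20·log₁₀(43.7/3.2) = 77.3 − 22.71 = 54.59 dB.
air handling unit: 83.6 − 20·log₁₀(49.7/4.3) = 83.6 − 21.26 = 62.34 dB.
Σ 10^(L/10) = 1.437e+07 → L_total = 10·log₁₀(1.437e+07) = 71.57 dB.

71.6 dB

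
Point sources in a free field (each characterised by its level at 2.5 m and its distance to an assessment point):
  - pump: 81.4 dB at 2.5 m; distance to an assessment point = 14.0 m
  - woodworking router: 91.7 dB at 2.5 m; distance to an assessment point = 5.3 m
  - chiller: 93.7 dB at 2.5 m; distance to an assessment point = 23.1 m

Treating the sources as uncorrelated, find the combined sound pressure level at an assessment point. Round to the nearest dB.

86 dB

First find each source's level at the receiver (point-source: −20·log₁₀(r/r_ref)), then combine on an intensity basis.
pump: 81.4 − 20·log₁₀(14.0/2.5) = 81.4 − 14.96 = 66.44 dB.
woodworking router: 91.7 − 20·log₁₀(5.3/2.5) = 91.7 − 6.53 = 85.17 dB.
chiller: 93.7 − 20·log₁₀(23.1/2.5) = 93.7 − 19.31 = 74.39 dB.
Σ 10^(L/10) = 3.610e+08 → L_total = 10·log₁₀(3.610e+08) = 85.57 dB.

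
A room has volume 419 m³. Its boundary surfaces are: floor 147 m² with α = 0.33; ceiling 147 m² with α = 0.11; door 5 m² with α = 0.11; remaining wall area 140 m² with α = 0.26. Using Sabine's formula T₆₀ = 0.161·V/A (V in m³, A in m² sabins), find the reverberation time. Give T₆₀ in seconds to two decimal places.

Summing Sᵢαᵢ: 147·0.33 + 147·0.11 + 5·0.11 + 140·0.26 = 101.63 m².
T₆₀ = 0.161 × 419 / 101.63 = 0.664 s.

0.66 s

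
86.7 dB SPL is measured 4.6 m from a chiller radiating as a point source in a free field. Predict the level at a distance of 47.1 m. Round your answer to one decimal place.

66.5 dB SPL

Spherical spreading from a point source gives a 20·log₁₀(r₂/r₁) drop.
L₂ = 86.7 − 20·log₁₀(47.1/4.6) = 86.7 − 20.205 = 66.49 dB SPL.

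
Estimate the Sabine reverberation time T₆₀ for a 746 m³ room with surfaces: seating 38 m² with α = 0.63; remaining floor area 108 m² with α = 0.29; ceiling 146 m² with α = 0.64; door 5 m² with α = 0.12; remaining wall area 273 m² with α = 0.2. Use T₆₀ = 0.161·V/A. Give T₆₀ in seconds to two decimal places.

Total absorption A = 38·0.63 + 108·0.29 + 146·0.64 + 5·0.12 + 273·0.2 = 203.90 m² sabins.
T₆₀ = 0.161·V/A = 0.161·746/203.90 = 0.589 s.

0.59 s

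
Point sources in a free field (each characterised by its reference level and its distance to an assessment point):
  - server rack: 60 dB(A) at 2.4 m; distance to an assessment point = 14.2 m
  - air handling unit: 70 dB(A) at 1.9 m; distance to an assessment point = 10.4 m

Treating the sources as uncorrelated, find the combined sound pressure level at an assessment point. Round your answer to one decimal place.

55.6 dB(A)

First find each source's level at the receiver (point-source: −20·log₁₀(r/r_ref)), then combine on an intensity basis.
server rack: 60 − 20·log₁₀(14.2/2.4) = 60 − 15.44 = 44.56 dB(A).
air handling unit: 70 − 20·log₁₀(10.4/1.9) = 70 − 14.77 = 55.23 dB(A).
Σ 10^(L/10) = 3.623e+05 → L_total = 10·log₁₀(3.623e+05) = 55.59 dB(A).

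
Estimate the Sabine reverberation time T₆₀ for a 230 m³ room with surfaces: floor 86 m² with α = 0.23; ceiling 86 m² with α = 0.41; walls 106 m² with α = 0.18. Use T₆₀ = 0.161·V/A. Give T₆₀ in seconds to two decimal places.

0.50 s

Total absorption A = 86·0.23 + 86·0.41 + 106·0.18 = 74.12 m² sabins.
T₆₀ = 0.161·V/A = 0.161·230/74.12 = 0.500 s.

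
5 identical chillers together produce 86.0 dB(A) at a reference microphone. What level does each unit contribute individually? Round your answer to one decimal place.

79.0 dB(A)

For N identical incoherent sources L_total = L₁ + 10·log₁₀ N, so L₁ = 86.0 − 10·log₁₀(5) = 86.0 − 6.990.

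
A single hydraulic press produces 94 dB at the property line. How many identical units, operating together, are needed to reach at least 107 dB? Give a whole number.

N identical sources give L₁ + 10·log₁₀ N, so require 10·log₁₀ N ≥ 107 − 94 = 13.0 dB.
N ≥ 10^(13.0/10) = 19.953, so N = 20.

20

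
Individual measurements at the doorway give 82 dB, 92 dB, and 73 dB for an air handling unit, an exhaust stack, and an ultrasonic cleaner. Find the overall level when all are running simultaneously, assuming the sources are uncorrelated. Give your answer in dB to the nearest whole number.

92 dB

For uncorrelated sources the intensities add, so convert each level to linear form, sum, and take 10·log₁₀ of the total.
Σ 10^(L/10) = 10^(82/10) + 10^(92/10) + 10^(73/10) = 1.763e+09.
L_total = 10·log₁₀(1.763e+09) = 92.46 dB.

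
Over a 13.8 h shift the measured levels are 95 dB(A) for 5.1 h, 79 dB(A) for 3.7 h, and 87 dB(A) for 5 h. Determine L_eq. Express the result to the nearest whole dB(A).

91 dB(A)

The energy average is taken in the linear domain: L_eq = 10·log₁₀[(Σ tᵢ·10^(Lᵢ/10))/T], T = 13.8 h.
Σ tᵢ·10^(Lᵢ/10) = 5.1·10^(95/10) + 3.7·10^(79/10) + 5·10^(87/10) = 1.893e+10.
L_eq = 10·log₁₀(1.893e+10/13.8) = 91.37 dB(A).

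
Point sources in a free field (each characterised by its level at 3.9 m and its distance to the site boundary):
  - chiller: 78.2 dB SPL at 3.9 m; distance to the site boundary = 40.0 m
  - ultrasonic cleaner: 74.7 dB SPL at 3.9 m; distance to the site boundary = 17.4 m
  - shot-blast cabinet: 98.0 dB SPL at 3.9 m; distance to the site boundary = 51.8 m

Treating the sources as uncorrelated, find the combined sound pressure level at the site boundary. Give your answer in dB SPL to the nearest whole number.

76 dB SPL

Propagate each source to the receiver with L = L_ref − 20·log₁₀(r/r_ref), then add intensities.
chiller: 78.2 − 20·log₁₀(40.0/3.9) = 78.2 − 20.22 = 57.98 dB SPL.
ultrasonic cleaner: 74.7 − 20·log₁₀(17.4/3.9) = 74.7 − 12.99 = 61.71 dB SPL.
shot-blast cabinet: 98.0 − 20·log₁₀(51.8/3.9) = 98.0 − 22.47 = 75.53 dB SPL.
Σ 10^(L/10) = 3.788e+07 → L_total = 10·log₁₀(3.788e+07) = 75.78 dB SPL.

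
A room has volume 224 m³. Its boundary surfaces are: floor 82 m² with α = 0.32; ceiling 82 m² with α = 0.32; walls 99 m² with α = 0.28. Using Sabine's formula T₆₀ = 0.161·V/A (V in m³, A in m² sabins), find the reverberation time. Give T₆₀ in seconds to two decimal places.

0.45 s

Summing Sᵢαᵢ: 82·0.32 + 82·0.32 + 99·0.28 = 80.20 m².
T₆₀ = 0.161 × 224 / 80.20 = 0.450 s.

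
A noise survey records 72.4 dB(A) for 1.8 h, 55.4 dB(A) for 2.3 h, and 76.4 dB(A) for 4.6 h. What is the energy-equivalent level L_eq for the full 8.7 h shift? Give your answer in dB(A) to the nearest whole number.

Weight each interval's intensity by its duration and average over T = 8.7 h:
Σ tᵢ·10^(Lᵢ/10) = 1.8·10^(72.4/10) + 2.3·10^(55.4/10) + 4.6·10^(76.4/10) = 2.329e+08.
L_eq = 10·log₁₀(2.329e+08/8.7) = 74.28 dB(A).

74 dB(A)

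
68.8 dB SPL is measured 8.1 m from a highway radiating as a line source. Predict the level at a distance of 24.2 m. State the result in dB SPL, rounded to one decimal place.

64.0 dB SPL

For a line source, L₂ = L₁ − 10·log₁₀(r₂/r₁).
L₂ = 68.8 − 10·log₁₀(24.2/8.1) = 68.8 − 4.753 = 64.05 dB SPL.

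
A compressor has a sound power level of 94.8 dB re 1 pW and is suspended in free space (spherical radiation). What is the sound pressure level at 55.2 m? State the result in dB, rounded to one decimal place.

49.0 dB

L_p = L_w − 10·log₁₀(4π·r²) with r = 55.2 m.
4π·r² = 3.829e+04 m², 10·log₁₀ of that is 45.831 dB.
L_p = 94.8 − 45.831 = 48.97 dB.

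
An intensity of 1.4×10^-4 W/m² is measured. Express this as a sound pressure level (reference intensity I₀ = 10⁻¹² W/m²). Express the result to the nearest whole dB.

L = 10·log₁₀(I/I₀) = 10·log₁₀(1.4×10^-4/10⁻¹²) = 10·log₁₀(1.4×10^8).
L = 10·(0.1461 + 8) = 81.46 dB.

81 dB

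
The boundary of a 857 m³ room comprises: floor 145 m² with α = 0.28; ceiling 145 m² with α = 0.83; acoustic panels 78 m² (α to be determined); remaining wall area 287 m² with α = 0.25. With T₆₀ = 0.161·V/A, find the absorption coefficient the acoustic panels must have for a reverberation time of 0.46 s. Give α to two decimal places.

From T₆₀ = 0.161·V/A, the target T₆₀ = 0.46 s needs A = 0.161·857/0.46 = 299.95 m².
Absorption from the other surfaces = 145·0.28 + 145·0.83 + 287·0.25 = 232.70 m², so the acoustic panels must supply 67.25 m² over 78 m².
α = 67.25/78 = 0.862.

0.86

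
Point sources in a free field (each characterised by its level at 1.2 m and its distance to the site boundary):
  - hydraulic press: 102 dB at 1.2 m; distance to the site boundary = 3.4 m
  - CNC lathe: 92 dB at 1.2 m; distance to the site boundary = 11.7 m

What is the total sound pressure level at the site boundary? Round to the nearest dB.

Apply inverse-square spreading to bring every level to the receiver, then sum 10^(L/10).
hydraulic press: 102 − 20·log₁₀(3.4/1.2) = 102 − 9.05 = 92.95 dB.
CNC lathe: 92 − 20·log₁₀(11.7/1.2) = 92 − 19.78 = 72.22 dB.
Σ 10^(L/10) = 1.991e+09 → L_total = 10·log₁₀(1.991e+09) = 92.99 dB.

93 dB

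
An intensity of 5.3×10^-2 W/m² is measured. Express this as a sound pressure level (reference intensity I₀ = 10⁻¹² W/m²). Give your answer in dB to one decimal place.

107.2 dB

Dividing by I₀ shifts the exponent by 12: I/I₀ = 5.3×10^10.
L = 10·(0.7243 + 10) = 107.24 dB.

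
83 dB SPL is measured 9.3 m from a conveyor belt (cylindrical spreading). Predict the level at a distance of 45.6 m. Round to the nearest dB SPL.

For a line source, L₂ = L₁ − 10·log₁₀(r₂/r₁).
L₂ = 83 − 10·log₁₀(45.6/9.3) = 83 − 6.905 = 76.10 dB SPL.

76 dB SPL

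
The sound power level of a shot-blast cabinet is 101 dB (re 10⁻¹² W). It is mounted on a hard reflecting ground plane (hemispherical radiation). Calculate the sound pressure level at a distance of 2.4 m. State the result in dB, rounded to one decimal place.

85.4 dB

L_p = L_w − 10·log₁₀(2π·r²) with r = 2.4 m.
2π·r² = 36.19 m², 10·log₁₀ of that is 15.586 dB.
L_p = 101 − 15.586 = 85.41 dB.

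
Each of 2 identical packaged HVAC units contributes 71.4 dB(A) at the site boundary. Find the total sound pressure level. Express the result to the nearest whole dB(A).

L_total = L₁ + 10·log₁₀ N for N identical incoherent sources.
L_total = 71.4 + 10·log₁₀(2) = 71.4 + 3.010 = 74.41 dB(A).

74 dB(A)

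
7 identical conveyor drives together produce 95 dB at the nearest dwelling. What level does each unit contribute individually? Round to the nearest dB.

Dividing the total intensity by 7 lowers the level by 10·log₁₀ 7 = 8.451 dB: L₁ = 95 − 8.451.

87 dB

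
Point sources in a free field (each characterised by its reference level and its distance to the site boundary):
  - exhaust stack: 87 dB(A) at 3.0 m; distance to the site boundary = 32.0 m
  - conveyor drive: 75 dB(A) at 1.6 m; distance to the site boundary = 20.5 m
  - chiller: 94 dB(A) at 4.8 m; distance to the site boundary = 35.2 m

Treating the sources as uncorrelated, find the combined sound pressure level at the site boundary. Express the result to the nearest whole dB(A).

77 dB(A)

First find each source's level at the receiver (point-source: −20·log₁₀(r/r_ref)), then combine on an intensity basis.
exhaust stack: 87 − 20·log₁₀(32.0/3.0) = 87 − 20.56 = 66.44 dB(A).
conveyor drive: 75 − 20·log₁₀(20.5/1.6) = 75 − 22.15 = 52.85 dB(A).
chiller: 94 − 20·log₁₀(35.2/4.8) = 94 − 17.31 = 76.69 dB(A).
Σ 10^(L/10) = 5.131e+07 → L_total = 10·log₁₀(5.131e+07) = 77.10 dB(A).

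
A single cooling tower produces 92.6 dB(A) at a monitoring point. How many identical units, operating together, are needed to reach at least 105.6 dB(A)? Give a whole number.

20

Need L₁ + 10·log₁₀ N ≥ 105.6, i.e. log₁₀ N ≥ 1.30.
N ≥ 10^(13.0/10) = 19.953, so N = 20.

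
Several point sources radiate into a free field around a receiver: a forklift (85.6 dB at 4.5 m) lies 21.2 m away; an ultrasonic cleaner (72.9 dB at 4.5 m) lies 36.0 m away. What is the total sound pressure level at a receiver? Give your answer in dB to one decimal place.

72.2 dB

First find each source's level at the receiver (point-source: −20·log₁₀(r/r_ref)), then combine on an intensity basis.
forklift: 85.6 − 20·log₁₀(21.2/4.5) = 85.6 − 13.46 = 72.14 dB.
ultrasonic cleaner: 72.9 − 20·log₁₀(36.0/4.5) = 72.9 − 18.06 = 54.84 dB.
Σ 10^(L/10) = 1.666e+07 → L_total = 10·log₁₀(1.666e+07) = 72.22 dB.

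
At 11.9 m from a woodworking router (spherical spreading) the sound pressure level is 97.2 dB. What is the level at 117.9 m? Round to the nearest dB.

Spherical spreading from a point source gives a 20·log₁₀(r₂/r₁) drop.
L₂ = 97.2 − 20·log₁₀(117.9/11.9) = 97.2 − 19.919 = 77.28 dB.

77 dB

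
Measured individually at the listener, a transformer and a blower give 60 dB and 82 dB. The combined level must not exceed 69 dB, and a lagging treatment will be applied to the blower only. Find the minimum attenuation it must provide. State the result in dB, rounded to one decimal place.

13.6 dB

The untreated sources together contribute 10^(60/10) = 1.000e+06, i.e. 60.00 dB.
The limit corresponds to 10^(69/10) = 7.943e+06; subtracting the fixed part leaves 6.943e+06 for the blower, i.e. 68.42 dB.
So the blower must be reduced from 82 to 68.42 dB: IL = 13.58 dB.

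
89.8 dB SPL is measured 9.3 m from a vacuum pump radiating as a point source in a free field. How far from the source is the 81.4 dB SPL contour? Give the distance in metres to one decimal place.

24.5 m

For a point source L₁ − L₂ = 20·log₁₀(r₂/r₁), so r₂ = r₁·10^((L₁−L₂)/20).
r₂ = 9.3·10^((89.8−81.4)/20) = 9.3·10^(8.4/20) = 24.46 m.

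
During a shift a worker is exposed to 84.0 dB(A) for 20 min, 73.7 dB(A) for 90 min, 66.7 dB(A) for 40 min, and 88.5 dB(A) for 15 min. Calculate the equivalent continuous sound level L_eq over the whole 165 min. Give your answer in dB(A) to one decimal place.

80.4 dB(A)

Weight each interval's intensity by its duration and average over T = 165 min:
Σ tᵢ·10^(Lᵢ/10) = 20·10^(84.0/10) + 90·10^(73.7/10) + 40·10^(66.7/10) + 15·10^(88.5/10) = 1.794e+10.
L_eq = 10·log₁₀(1.794e+10/165) = 80.36 dB(A).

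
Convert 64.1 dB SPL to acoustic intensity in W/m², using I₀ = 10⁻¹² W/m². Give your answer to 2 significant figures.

2.6e-06 W/m²

I = I₀·10^(L/10) = 10⁻¹² × 10^(64.1/10) = 10^(-5.590).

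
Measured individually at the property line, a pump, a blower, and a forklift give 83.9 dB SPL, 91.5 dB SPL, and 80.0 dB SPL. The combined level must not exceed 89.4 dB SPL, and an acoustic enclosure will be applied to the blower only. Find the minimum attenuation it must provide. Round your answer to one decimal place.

4.3 dB

Fixed contribution from the other sources: Σ 10^(L/10) = 10^(83.9/10) + 10^(80.0/10) = 3.455e+08 (85.38 dB SPL).
The limit corresponds to 10^(89.4/10) = 8.710e+08; subtracting the fixed part leaves 5.255e+08 for the blower, i.e. 87.21 dB SPL.
So the blower must be reduced from 91.5 to 87.21 dB SPL: IL = 4.29 dB.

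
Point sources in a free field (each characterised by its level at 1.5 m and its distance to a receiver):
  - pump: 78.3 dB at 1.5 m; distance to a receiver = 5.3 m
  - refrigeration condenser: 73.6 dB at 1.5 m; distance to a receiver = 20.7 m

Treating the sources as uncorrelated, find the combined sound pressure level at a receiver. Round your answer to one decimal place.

67.4 dB

First find each source's level at the receiver (point-source: −20·log₁₀(r/r_ref)), then combine on an intensity basis.
pump: 78.3 − 20·log₁₀(5.3/1.5) = 78.3 − 10.96 = 67.34 dB.
refrigeration condenser: 73.6 − 20·log₁₀(20.7/1.5) = 73.6 − 22.80 = 50.80 dB.
Σ 10^(L/10) = 5.536e+06 → L_total = 10·log₁₀(5.536e+06) = 67.43 dB.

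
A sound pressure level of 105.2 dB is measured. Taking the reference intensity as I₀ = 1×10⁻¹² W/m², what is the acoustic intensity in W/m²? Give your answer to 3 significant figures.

I/I₀ = 10^(105.2/10) = 3.311e+10, so I = 3.311e+10 × 10⁻¹² W/m².

0.0331 W/m²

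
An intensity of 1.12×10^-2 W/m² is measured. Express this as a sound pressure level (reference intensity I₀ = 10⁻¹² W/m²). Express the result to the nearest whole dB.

100 dB

L = 10·log₁₀(I/I₀) = 10·log₁₀(1.12×10^-2/10⁻¹²) = 10·log₁₀(1.12×10^10).
L = 10·(0.0492 + 10) = 100.49 dB.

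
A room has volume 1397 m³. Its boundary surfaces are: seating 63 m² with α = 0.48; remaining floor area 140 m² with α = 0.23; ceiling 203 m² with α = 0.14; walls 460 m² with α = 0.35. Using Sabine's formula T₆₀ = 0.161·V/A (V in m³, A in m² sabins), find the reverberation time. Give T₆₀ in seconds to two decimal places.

Total absorption A = 63·0.48 + 140·0.23 + 203·0.14 + 460·0.35 = 251.86 m² sabins.
T₆₀ = 0.161 × 1397 / 251.86 = 0.893 s.

0.89 s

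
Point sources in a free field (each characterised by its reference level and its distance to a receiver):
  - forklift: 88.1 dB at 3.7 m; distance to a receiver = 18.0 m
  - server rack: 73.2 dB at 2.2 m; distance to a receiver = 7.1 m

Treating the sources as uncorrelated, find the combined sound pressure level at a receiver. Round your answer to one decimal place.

Apply inverse-square spreading to bring every level to the receiver, then sum 10^(L/10).
forklift: 88.1 − 20·log₁₀(18.0/3.7) = 88.1 − 13.74 = 74.36 dB.
server rack: 73.2 − 20·log₁₀(7.1/2.2) = 73.2 − 10.18 = 63.02 dB.
Σ 10^(L/10) = 2.929e+07 → L_total = 10·log₁₀(2.929e+07) = 74.67 dB.

74.7 dB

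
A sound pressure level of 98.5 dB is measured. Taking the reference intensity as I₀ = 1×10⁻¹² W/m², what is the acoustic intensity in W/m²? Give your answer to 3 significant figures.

I/I₀ = 10^(98.5/10) = 7.079e+09, so I = 7.079e+09 × 10⁻¹² W/m².

0.00708 W/m²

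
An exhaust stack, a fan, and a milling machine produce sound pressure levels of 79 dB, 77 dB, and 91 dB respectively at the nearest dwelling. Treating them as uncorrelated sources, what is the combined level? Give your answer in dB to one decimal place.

Incoherent sources combine by intensity addition: L_total = 10·log₁₀(Σ 10^(L_i/10)).
Σ 10^(L/10) = 10^(79/10) + 10^(77/10) + 10^(91/10) = 1.388e+09.
L_total = 10·log₁₀(1.388e+09) = 91.43 dB.

91.4 dB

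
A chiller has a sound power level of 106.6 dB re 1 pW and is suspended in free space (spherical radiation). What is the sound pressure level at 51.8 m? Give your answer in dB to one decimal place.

61.3 dB

The power spreads over a sphere of area 4π·r², so L_p = L_w − 10·log₁₀(4π·r²).
4π·r² = 3.372e+04 m², 10·log₁₀ of that is 45.279 dB.
L_p = 106.6 − 45.279 = 61.32 dB.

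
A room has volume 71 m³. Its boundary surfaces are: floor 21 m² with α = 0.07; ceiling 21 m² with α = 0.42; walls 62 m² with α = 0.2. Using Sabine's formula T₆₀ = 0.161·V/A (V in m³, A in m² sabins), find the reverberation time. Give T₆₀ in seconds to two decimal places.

0.50 s

Summing Sᵢαᵢ: 21·0.07 + 21·0.42 + 62·0.2 = 22.69 m².
T₆₀ = 0.161·V/A = 0.161·71/22.69 = 0.504 s.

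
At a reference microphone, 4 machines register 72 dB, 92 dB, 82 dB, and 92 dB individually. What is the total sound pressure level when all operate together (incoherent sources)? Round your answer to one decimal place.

Incoherent sources combine by intensity addition: L_total = 10·log₁₀(Σ 10^(L_i/10)).
Σ 10^(L/10) = 10^(72/10) + 10^(92/10) + 10^(82/10) + 10^(92/10) = 3.344e+09.
L_total = 10·log₁₀(3.344e+09) = 95.24 dB.

95.2 dB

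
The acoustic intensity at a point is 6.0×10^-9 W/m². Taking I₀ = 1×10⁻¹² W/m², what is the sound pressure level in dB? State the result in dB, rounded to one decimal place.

37.8 dB

Dividing by I₀ shifts the exponent by 12: I/I₀ = 6.0×10^3.
L = 10·(0.7782 + 3) = 37.78 dB.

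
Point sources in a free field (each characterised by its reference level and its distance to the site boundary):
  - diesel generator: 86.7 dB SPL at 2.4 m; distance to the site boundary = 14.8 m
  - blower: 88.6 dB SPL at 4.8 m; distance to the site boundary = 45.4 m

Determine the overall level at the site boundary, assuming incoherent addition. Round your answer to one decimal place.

73.1 dB SPL

Propagate each source to the receiver with L = L_ref − 20·log₁₀(r/r_ref), then add intensities.
diesel generator: 86.7 − 20·log₁₀(14.8/2.4) = 86.7 − 15.80 = 70.90 dB SPL.
blower: 88.6 − 20·log₁₀(45.4/4.8) = 88.6 − 19.52 = 69.08 dB SPL.
Σ 10^(L/10) = 2.040e+07 → L_total = 10·log₁₀(2.040e+07) = 73.10 dB SPL.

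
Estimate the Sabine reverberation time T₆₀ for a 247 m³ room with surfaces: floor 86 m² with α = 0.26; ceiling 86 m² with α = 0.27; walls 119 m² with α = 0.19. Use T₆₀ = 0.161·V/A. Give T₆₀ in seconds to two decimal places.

Summing Sᵢαᵢ: 86·0.26 + 86·0.27 + 119·0.19 = 68.19 m².
T₆₀ = 0.161 × 247 / 68.19 = 0.583 s.

0.58 s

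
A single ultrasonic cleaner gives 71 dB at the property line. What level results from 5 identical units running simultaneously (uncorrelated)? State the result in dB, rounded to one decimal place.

With 5 equal, uncorrelated contributions the intensity is 5× that of one unit, giving a rise of 10·log₁₀ 5.
L_total = 71 + 10·log₁₀(5) = 71 + 6.990 = 77.99 dB.

78.0 dB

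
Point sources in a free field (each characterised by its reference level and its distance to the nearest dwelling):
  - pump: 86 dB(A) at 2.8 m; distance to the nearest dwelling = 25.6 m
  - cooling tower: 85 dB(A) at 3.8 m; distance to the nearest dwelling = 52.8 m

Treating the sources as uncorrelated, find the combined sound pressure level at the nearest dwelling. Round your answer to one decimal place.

68.1 dB(A)

First find each source's level at the receiver (point-source: −20·log₁₀(r/r_ref)), then combine on an intensity basis.
pump: 86 − 20·log₁₀(25.6/2.8) = 86 − 19.22 = 66.78 dB(A).
cooling tower: 85 − 20·log₁₀(52.8/3.8) = 85 − 22.86 = 62.14 dB(A).
Σ 10^(L/10) = 6.400e+06 → L_total = 10·log₁₀(6.400e+06) = 68.06 dB(A).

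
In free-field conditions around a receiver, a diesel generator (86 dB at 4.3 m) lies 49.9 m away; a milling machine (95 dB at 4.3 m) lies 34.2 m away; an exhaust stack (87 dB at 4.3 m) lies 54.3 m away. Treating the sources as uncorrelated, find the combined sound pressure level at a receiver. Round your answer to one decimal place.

77.5 dB

Apply inverse-square spreading to bring every level to the receiver, then sum 10^(L/10).
diesel generator: 86 − 20·log₁₀(49.9/4.3) = 86 − 21.29 = 64.71 dB.
milling machine: 95 − 20·log₁₀(34.2/4.3) = 95 − 18.01 = 76.99 dB.
exhaust stack: 87 − 20·log₁₀(54.3/4.3) = 87 − 22.03 = 64.97 dB.
Σ 10^(L/10) = 5.609e+07 → L_total = 10·log₁₀(5.609e+07) = 77.49 dB.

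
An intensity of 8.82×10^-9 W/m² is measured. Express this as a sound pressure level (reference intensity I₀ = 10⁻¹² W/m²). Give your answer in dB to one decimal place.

Dividing by I₀ shifts the exponent by 12: I/I₀ = 8.82×10^3.
L = 10·(0.9455 + 3) = 39.45 dB.

39.5 dB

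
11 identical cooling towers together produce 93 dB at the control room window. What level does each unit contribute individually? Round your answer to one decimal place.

11 equal contributions raise the level by 10·log₁₀ 11 = 10.414 dB, so each unit alone gives 93 − 10.414.

82.6 dB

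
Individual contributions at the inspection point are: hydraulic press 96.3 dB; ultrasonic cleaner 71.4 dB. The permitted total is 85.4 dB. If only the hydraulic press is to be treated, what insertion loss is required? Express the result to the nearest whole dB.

Everything except the hydraulic press sums to 10^(71.4/10) = 1.380e+07 in linear terms, 71.40 dB.
The limit corresponds to 10^(85.4/10) = 3.467e+08; subtracting the fixed part leaves 3.329e+08 for the hydraulic press, i.e. 85.22 dB.
So the hydraulic press must be reduced from 96.3 to 85.22 dB: IL = 11.08 dB.

11 dB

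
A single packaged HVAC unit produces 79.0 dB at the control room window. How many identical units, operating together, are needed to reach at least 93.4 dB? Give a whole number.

The shortfall is 93.4 − 79.0 = 14.4 dB, and N units add 10·log₁₀ N, so need 10·log₁₀ N ≥ 14.4.
N ≥ 10^(14.4/10) = 27.542, so N = 28.

28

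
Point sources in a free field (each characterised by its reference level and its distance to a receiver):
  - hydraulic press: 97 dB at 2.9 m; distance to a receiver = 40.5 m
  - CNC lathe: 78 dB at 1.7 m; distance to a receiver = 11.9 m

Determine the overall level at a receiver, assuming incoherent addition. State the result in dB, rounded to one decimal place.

Apply inverse-square spreading to bring every level to the receiver, then sum 10^(L/10).
hydraulic press: 97 − 20·log₁₀(40.5/2.9) = 97 − 22.90 = 74.10 dB.
CNC lathe: 78 − 20·log₁₀(11.9/1.7) = 78 − 16.90 = 61.10 dB.
Σ 10^(L/10) = 2.698e+07 → L_total = 10·log₁₀(2.698e+07) = 74.31 dB.

74.3 dB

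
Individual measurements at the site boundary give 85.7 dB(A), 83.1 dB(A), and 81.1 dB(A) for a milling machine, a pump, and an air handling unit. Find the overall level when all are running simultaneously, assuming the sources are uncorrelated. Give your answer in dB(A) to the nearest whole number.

Incoherent sources combine by intensity addition: L_total = 10·log₁₀(Σ 10^(L_i/10)).
Σ 10^(L/10) = 10^(85.7/10) + 10^(83.1/10) + 10^(81.1/10) = 7.045e+08.
L_total = 10·log₁₀(7.045e+08) = 88.48 dB(A).

88 dB(A)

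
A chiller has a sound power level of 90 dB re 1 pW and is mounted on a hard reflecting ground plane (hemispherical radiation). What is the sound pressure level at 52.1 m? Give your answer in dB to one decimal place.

Free-field hemispherical radiation: L_p = L_w − 10·log₁₀(2π·r²), r = 52.1 m.
2π·r² = 1.706e+04 m², 10·log₁₀ of that is 42.319 dB.
L_p = 90 − 42.319 = 47.68 dB.

47.7 dB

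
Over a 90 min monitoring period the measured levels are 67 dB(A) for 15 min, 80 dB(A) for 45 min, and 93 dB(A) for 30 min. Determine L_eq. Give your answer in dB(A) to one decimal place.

The energy average is taken in the linear domain: L_eq = 10·log₁₀[(Σ tᵢ·10^(Lᵢ/10))/T], T = 90 min.
Σ tᵢ·10^(Lᵢ/10) = 15·10^(67/10) + 45·10^(80/10) + 30·10^(93/10) = 6.443e+10.
L_eq = 10·log₁₀(6.443e+10/90) = 88.55 dB(A).

88.5 dB(A)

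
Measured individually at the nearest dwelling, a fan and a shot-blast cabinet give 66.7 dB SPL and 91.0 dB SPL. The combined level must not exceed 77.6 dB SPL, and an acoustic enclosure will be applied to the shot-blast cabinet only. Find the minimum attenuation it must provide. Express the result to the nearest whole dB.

14 dB

The untreated sources together contribute 10^(66.7/10) = 4.677e+06, i.e. 66.70 dB SPL.
To meet 77.6 dB SPL overall, the treated shot-blast cabinet may contribute at most 10^(77.6/10) − 4.677e+06 = 5.287e+07, i.e. 77.23 dB SPL.
So the shot-blast cabinet must be reduced from 91.0 to 77.23 dB SPL: IL = 13.77 dB.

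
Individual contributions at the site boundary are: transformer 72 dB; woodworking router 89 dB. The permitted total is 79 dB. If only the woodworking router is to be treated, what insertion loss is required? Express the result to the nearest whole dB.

11 dB

Fixed contribution from the other source: Σ 10^(L/10) = 10^(72/10) = 1.585e+07 (72.00 dB).
To meet 79 dB overall, the treated woodworking router may contribute at most 10^(79/10) − 1.585e+07 = 6.358e+07, i.e. 78.03 dB.
Required insertion loss = 89 − 78.03 = 10.97 dB.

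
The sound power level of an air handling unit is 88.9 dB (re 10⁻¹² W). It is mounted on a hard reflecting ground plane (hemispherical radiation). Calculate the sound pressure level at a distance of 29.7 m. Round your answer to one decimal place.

51.5 dB

Free-field hemispherical radiation: L_p = L_w − 10·log₁₀(2π·r²), r = 29.7 m.
2π·r² = 5542 m², 10·log₁₀ of that is 37.437 dB.
L_p = 88.9 − 37.437 = 51.46 dB.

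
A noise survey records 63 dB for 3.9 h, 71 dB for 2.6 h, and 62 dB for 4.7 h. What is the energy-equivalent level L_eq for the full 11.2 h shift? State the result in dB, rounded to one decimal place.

66.3 dB

The energy average is taken in the linear domain: L_eq = 10·log₁₀[(Σ tᵢ·10^(Lᵢ/10))/T], T = 11.2 h.
Σ tᵢ·10^(Lᵢ/10) = 3.9·10^(63/10) + 2.6·10^(71/10) + 4.7·10^(62/10) = 4.796e+07.
L_eq = 10·log₁₀(4.796e+07/11.2) = 66.32 dB.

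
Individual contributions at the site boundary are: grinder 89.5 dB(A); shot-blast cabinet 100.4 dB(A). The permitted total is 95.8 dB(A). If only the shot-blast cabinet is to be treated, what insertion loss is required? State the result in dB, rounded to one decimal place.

5.8 dB

The untreated sources together contribute 10^(89.5/10) = 8.913e+08, i.e. 89.50 dB(A).
To meet 95.8 dB(A) overall, the treated shot-blast cabinet may contribute at most 10^(95.8/10) − 8.913e+08 = 2.911e+09, i.e. 94.64 dB(A).
So the shot-blast cabinet must be reduced from 100.4 to 94.64 dB(A): IL = 5.76 dB.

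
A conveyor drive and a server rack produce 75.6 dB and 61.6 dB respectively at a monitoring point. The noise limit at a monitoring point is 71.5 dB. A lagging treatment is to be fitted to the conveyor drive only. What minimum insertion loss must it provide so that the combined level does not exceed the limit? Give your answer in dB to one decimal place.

4.6 dB

The untreated sources together contribute 10^(61.6/10) = 1.445e+06, i.e. 61.60 dB.
To meet 71.5 dB overall, the treated conveyor drive may contribute at most 10^(71.5/10) − 1.445e+06 = 1.268e+07, i.e. 71.03 dB.
So the conveyor drive must be reduced from 75.6 to 71.03 dB: IL = 4.57 dB.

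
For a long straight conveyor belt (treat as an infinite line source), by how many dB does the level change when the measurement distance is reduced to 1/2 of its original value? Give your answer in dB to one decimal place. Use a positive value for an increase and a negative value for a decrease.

+3.0 dB

Line-source spreading: ΔL = −10·log₁₀(r₂/r₁).
ΔL = −10·log₁₀(0.5) = +3.01 dB.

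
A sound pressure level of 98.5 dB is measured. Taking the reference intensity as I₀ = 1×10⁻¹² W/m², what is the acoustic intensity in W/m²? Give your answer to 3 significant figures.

I = I₀·10^(L/10) = 10⁻¹² × 10^(98.5/10) = 10^(-2.150).

0.00708 W/m²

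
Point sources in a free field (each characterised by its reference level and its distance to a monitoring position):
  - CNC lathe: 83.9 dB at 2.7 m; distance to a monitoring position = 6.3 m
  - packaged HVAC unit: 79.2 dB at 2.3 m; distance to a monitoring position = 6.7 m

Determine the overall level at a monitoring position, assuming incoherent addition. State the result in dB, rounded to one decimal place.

First find each source's level at the receiver (point-source: −20·log₁₀(r/r_ref)), then combine on an intensity basis.
CNC lathe: 83.9 − 20·log₁₀(6.3/2.7) = 83.9 − 7.36 = 76.54 dB.
packaged HVAC unit: 79.2 − 20·log₁₀(6.7/2.3) = 79.2 − 9.29 = 69.91 dB.
Σ 10^(L/10) = 5.489e+07 → L_total = 10·log₁₀(5.489e+07) = 77.39 dB.

77.4 dB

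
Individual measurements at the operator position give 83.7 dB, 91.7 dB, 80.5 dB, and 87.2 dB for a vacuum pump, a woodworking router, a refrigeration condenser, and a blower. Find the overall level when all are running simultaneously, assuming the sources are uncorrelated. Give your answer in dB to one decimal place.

93.7 dB

Incoherent sources combine by intensity addition: L_total = 10·log₁₀(Σ 10^(L_i/10)).
Σ 10^(L/10) = 10^(83.7/10) + 10^(91.7/10) + 10^(80.5/10) + 10^(87.2/10) = 2.351e+09.
L_total = 10·log₁₀(2.351e+09) = 93.71 dB.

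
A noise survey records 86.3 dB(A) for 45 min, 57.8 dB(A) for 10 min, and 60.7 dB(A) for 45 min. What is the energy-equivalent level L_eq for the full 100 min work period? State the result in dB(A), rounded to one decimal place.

82.8 dB(A)

L_eq = 10·log₁₀[(1/T)·Σ tᵢ·10^(Lᵢ/10)] with T = 100 min.
Σ tᵢ·10^(Lᵢ/10) = 45·10^(86.3/10) + 10·10^(57.8/10) + 45·10^(60.7/10) = 1.925e+10.
L_eq = 10·log₁₀(1.925e+10/100) = 82.85 dB(A).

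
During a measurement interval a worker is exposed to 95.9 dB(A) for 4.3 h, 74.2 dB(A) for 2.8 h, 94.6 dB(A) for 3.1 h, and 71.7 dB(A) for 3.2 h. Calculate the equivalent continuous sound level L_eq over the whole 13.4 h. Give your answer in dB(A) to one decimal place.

L_eq = 10·log₁₀[(1/T)·Σ tᵢ·10^(Lᵢ/10)] with T = 13.4 h.
Σ tᵢ·10^(Lᵢ/10) = 4.3·10^(95.9/10) + 2.8·10^(74.2/10) + 3.1·10^(94.6/10) + 3.2·10^(71.7/10) = 2.579e+10.
L_eq = 10·log₁₀(2.579e+10/13.4) = 92.84 dB(A).

92.8 dB(A)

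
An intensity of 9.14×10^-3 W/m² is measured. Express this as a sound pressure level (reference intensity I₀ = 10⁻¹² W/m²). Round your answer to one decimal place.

I/I₀ = 9.14×10^-3/10⁻¹² = 9.14×10^9, and L = 10·log₁₀(I/I₀).
L = 10·(0.9609 + 9) = 99.61 dB.

99.6 dB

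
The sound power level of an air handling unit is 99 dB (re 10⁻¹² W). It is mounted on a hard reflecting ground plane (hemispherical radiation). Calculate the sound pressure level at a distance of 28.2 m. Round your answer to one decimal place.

The power spreads over a hemisphere of area 2π·r², so L_p = L_w − 10·log₁₀(2π·r²).
2π·r² = 4997 m², 10·log₁₀ of that is 36.987 dB.
L_p = 99 − 36.987 = 62.01 dB.

62.0 dB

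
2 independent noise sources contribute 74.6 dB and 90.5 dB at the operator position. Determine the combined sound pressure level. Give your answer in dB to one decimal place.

For uncorrelated sources the intensities add, so convert each level to linear form, sum, and take 10·log₁₀ of the total.
Σ 10^(L/10) = 10^(74.6/10) + 10^(90.5/10) = 1.151e+09.
L_total = 10·log₁₀(1.151e+09) = 90.61 dB.

90.6 dB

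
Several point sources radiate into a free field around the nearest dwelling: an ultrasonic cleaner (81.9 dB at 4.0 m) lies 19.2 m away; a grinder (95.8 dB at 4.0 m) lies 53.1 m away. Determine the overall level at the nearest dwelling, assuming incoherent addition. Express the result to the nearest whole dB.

Propagate each source to the receiver with L = L_ref − 20·log₁₀(r/r_ref), then add intensities.
ultrasonic cleaner: 81.9 − 20·log₁₀(19.2/4.0) = 81.9 − 13.62 = 68.28 dB.
grinder: 95.8 − 20·log₁₀(53.1/4.0) = 95.8 − 22.46 = 73.34 dB.
Σ 10^(L/10) = 2.830e+07 → L_total = 10·log₁₀(2.830e+07) = 74.52 dB.

75 dB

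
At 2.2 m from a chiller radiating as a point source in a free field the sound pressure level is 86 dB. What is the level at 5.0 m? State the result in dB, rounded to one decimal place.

78.9 dB

Spherical spreading from a point source gives a 20·log₁₀(r₂/r₁) drop.
L₂ = 86 − 20·log₁₀(5.0/2.2) = 86 − 7.131 = 78.87 dB.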